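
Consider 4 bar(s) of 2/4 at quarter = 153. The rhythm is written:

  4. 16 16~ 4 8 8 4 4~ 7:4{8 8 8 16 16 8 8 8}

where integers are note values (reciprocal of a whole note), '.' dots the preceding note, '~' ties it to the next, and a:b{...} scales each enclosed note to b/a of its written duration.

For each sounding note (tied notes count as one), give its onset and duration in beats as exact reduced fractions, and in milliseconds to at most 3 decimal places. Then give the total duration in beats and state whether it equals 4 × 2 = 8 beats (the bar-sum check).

1) 0.0ms=0b +588.235ms=3/2b
2) 588.235ms=3/2b +98.039ms=1/4b
3) 686.275ms=7/4b +490.196ms=5/4b
4) 1176.471ms=3b +196.078ms=1/2b
5) 1372.549ms=7/2b +196.078ms=1/2b
6) 1568.627ms=4b +392.157ms=1b
7) 1960.784ms=5b +504.202ms=9/7b
8) 2464.986ms=44/7b +112.045ms=2/7b
9) 2577.031ms=46/7b +112.045ms=2/7b
10) 2689.076ms=48/7b +56.022ms=1/7b
11) 2745.098ms=7b +56.022ms=1/7b
12) 2801.12ms=50/7b +112.045ms=2/7b
13) 2913.165ms=52/7b +112.045ms=2/7b
14) 3025.21ms=54/7b +112.045ms=2/7b
Σ=8b of 8 (153bpm 2/4) — PASS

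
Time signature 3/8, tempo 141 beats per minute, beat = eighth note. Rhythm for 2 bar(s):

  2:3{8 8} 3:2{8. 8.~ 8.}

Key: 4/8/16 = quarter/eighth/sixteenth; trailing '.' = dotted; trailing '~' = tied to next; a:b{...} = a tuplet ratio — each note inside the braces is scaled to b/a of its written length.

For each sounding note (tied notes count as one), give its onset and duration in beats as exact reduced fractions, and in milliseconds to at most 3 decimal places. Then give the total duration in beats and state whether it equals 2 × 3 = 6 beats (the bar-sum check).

1) 0.0ms=0b +638.298ms=3/2b
2) 638.298ms=3/2b +638.298ms=3/2b
3) 1276.596ms=3b +425.532ms=1b
4) 1702.128ms=4b +851.064ms=2b
Σ=6b of 6 (141bpm 3/8) — PASS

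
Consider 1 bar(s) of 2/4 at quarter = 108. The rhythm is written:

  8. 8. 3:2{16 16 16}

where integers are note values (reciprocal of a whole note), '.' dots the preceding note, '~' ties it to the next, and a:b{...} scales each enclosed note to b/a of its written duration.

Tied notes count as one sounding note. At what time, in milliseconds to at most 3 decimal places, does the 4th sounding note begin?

note 4 onset = 5/3b = 925.926ms

1. 0.0ms @ 0 + 416.667ms (3/4)
2. 416.667ms @ 3/4 + 416.667ms (3/4)
3. 833.333ms @ 3/2 + 92.593ms (1/6)
4. 925.926ms @ 5/3 + 92.593ms (1/6)
5. 1018.519ms @ 11/6 + 92.593ms (1/6)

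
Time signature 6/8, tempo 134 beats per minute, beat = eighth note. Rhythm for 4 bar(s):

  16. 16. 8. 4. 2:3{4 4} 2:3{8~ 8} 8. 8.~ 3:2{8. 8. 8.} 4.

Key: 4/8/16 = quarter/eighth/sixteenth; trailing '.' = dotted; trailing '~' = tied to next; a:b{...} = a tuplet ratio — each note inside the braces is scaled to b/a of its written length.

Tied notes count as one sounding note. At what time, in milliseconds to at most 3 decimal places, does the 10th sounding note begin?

1. 0.0ms @ 0 + 335.821ms (3/4)
2. 335.821ms @ 3/4 + 335.821ms (3/4)
3. 671.642ms @ 3/2 + 671.642ms (3/2)
4. 1343.284ms @ 3 + 1343.284ms (3)
5. 2686.567ms @ 6 + 1343.284ms (3)
6. 4029.851ms @ 9 + 1343.284ms (3)
7. 5373.134ms @ 12 + 1343.284ms (3)
8. 6716.418ms @ 15 + 671.642ms (3/2)
9. 7388.06ms @ 33/2 + 1119.403ms (5/2)
10. 8507.463ms @ 19 + 447.761ms (1)
11. 8955.224ms @ 20 + 447.761ms (1)
12. 9402.985ms @ 21 + 1343.284ms (3)

note 10 onset = 19b = 8507.463ms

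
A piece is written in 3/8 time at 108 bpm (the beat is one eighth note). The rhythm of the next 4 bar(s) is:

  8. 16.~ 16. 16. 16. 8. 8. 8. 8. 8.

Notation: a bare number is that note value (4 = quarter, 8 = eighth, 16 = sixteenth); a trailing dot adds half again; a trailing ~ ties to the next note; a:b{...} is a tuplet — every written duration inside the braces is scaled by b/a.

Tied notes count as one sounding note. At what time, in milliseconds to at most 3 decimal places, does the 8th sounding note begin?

note 8 onset = 9b = 5000.0ms

1. 0.0ms @ 0 + 833.333ms (3/2)
2. 833.333ms @ 3/2 + 833.333ms (3/2)
3. 1666.667ms @ 3 + 416.667ms (3/4)
4. 2083.333ms @ 15/4 + 416.667ms (3/4)
5. 2500.0ms @ 9/2 + 833.333ms (3/2)
6. 3333.333ms @ 6 + 833.333ms (3/2)
7. 4166.667ms @ 15/2 + 833.333ms (3/2)
8. 5000.0ms @ 9 + 833.333ms (3/2)
9. 5833.333ms @ 21/2 + 833.333ms (3/2)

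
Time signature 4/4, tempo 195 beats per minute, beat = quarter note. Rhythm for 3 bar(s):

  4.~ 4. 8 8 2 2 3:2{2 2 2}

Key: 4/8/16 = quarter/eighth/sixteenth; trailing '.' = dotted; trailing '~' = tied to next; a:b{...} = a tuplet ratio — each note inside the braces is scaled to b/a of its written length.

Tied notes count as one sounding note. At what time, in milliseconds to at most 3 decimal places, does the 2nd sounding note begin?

note 2 onset = 3b = 923.077ms

1. 0.0ms @ 0 + 923.077ms (3)
2. 923.077ms @ 3 + 153.846ms (1/2)
3. 1076.923ms @ 7/2 + 153.846ms (1/2)
4. 1230.769ms @ 4 + 615.385ms (2)
5. 1846.154ms @ 6 + 615.385ms (2)
6. 2461.538ms @ 8 + 410.256ms (4/3)
7. 2871.795ms @ 28/3 + 410.256ms (4/3)
8. 3282.051ms @ 32/3 + 410.256ms (4/3)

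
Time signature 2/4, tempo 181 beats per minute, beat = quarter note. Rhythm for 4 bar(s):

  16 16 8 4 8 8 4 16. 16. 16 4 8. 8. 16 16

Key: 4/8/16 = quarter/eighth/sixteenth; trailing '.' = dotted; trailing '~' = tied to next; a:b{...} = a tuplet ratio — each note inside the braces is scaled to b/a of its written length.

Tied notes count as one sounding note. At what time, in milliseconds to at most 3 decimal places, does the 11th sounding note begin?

1. 0.0ms @ 0 + 82.873ms (1/4)
2. 82.873ms @ 1/4 + 82.873ms (1/4)
3. 165.746ms @ 1/2 + 165.746ms (1/2)
4. 331.492ms @ 1 + 331.492ms (1)
5. 662.983ms @ 2 + 165.746ms (1/2)
6. 828.729ms @ 5/2 + 165.746ms (1/2)
7. 994.475ms @ 3 + 331.492ms (1)
8. 1325.967ms @ 4 + 124.309ms (3/8)
9. 1450.276ms @ 35/8 + 124.309ms (3/8)
10. 1574.586ms @ 19/4 + 82.873ms (1/4)
11. 1657.459ms @ 5 + 331.492ms (1)
12. 1988.95ms @ 6 + 248.619ms (3/4)
13. 2237.569ms @ 27/4 + 248.619ms (3/4)
14. 2486.188ms @ 15/2 + 82.873ms (1/4)
15. 2569.061ms @ 31/4 + 82.873ms (1/4)

note 11 onset = 5b = 1657.459ms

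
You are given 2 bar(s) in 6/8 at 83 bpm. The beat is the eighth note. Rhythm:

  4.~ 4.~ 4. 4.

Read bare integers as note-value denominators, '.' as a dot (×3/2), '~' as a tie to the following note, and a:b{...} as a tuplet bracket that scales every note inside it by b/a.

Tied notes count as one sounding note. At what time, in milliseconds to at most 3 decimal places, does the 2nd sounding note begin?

note 2 onset = 9b = 6506.024ms

1. 0.0ms @ 0 + 6506.024ms (9)
2. 6506.024ms @ 9 + 2168.675ms (3)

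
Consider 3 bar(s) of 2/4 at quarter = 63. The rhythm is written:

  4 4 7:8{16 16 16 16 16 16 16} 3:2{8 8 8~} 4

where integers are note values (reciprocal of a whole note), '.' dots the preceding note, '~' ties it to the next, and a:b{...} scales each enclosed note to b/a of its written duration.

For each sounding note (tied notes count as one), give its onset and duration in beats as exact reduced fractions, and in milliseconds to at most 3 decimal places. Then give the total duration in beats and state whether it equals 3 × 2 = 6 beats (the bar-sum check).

1) 0.0ms=0b +952.381ms=1b
2) 952.381ms=1b +952.381ms=1b
3) 1904.762ms=2b +272.109ms=2/7b
4) 2176.871ms=16/7b +272.109ms=2/7b
5) 2448.98ms=18/7b +272.109ms=2/7b
6) 2721.088ms=20/7b +272.109ms=2/7b
7) 2993.197ms=22/7b +272.109ms=2/7b
8) 3265.306ms=24/7b +272.109ms=2/7b
9) 3537.415ms=26/7b +272.109ms=2/7b
10) 3809.524ms=4b +317.46ms=1/3b
11) 4126.984ms=13/3b +317.46ms=1/3b
12) 4444.444ms=14/3b +1269.841ms=4/3b
Σ=6b of 6 (63bpm 2/4) — PASS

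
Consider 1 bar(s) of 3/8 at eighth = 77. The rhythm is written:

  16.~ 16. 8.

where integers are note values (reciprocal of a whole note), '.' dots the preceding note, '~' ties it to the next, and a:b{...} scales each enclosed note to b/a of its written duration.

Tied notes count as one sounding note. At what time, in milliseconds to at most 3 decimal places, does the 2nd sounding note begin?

1. 0.0ms @ 0 + 1168.831ms (3/2)
2. 1168.831ms @ 3/2 + 1168.831ms (3/2)

note 2 onset = 3/2b = 1168.831ms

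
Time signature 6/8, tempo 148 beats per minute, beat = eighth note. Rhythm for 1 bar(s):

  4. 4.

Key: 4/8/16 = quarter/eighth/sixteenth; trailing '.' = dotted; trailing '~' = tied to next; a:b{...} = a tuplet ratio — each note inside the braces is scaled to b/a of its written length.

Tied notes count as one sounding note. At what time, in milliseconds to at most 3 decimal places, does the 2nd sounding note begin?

1. 0.0ms @ 0 + 1216.216ms (3)
2. 1216.216ms @ 3 + 1216.216ms (3)

note 2 onset = 3b = 1216.216ms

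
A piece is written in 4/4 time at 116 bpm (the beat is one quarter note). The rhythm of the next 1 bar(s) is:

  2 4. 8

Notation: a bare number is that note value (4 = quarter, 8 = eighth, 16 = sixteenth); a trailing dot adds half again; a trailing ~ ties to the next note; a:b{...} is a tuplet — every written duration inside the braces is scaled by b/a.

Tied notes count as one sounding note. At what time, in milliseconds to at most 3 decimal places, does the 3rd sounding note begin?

note 3 onset = 7/2b = 1810.345ms

1. 0.0ms @ 0 + 1034.483ms (2)
2. 1034.483ms @ 2 + 775.862ms (3/2)
3. 1810.345ms @ 7/2 + 258.621ms (1/2)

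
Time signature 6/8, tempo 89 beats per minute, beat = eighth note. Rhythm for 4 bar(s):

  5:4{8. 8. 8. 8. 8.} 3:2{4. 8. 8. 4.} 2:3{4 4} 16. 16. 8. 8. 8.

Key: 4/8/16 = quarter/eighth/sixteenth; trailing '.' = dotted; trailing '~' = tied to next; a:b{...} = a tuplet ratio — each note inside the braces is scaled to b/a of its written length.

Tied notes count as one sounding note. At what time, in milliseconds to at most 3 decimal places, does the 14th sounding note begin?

1. 0.0ms @ 0 + 808.989ms (6/5)
2. 808.989ms @ 6/5 + 808.989ms (6/5)
3. 1617.978ms @ 12/5 + 808.989ms (6/5)
4. 2426.966ms @ 18/5 + 808.989ms (6/5)
5. 3235.955ms @ 24/5 + 808.989ms (6/5)
6. 4044.944ms @ 6 + 1348.315ms (2)
7. 5393.258ms @ 8 + 674.157ms (1)
8. 6067.416ms @ 9 + 674.157ms (1)
9. 6741.573ms @ 10 + 1348.315ms (2)
10. 8089.888ms @ 12 + 2022.472ms (3)
11. 10112.36ms @ 15 + 2022.472ms (3)
12. 12134.831ms @ 18 + 505.618ms (3/4)
13. 12640.449ms @ 75/4 + 505.618ms (3/4)
14. 13146.067ms @ 39/2 + 1011.236ms (3/2)
15. 14157.303ms @ 21 + 1011.236ms (3/2)
16. 15168.539ms @ 45/2 + 1011.236ms (3/2)

note 14 onset = 39/2b = 13146.067ms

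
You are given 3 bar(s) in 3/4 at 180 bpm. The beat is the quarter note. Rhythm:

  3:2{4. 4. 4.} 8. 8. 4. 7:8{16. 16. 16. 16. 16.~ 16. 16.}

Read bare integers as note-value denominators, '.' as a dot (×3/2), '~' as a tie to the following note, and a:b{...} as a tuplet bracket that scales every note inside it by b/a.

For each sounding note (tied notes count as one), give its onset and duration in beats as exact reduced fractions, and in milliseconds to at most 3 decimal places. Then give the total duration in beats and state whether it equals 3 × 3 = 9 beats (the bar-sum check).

1) 0.0ms=0b +333.333ms=1b
2) 333.333ms=1b +333.333ms=1b
3) 666.667ms=2b +333.333ms=1b
4) 1000.0ms=3b +250.0ms=3/4b
5) 1250.0ms=15/4b +250.0ms=3/4b
6) 1500.0ms=9/2b +500.0ms=3/2b
7) 2000.0ms=6b +142.857ms=3/7b
8) 2142.857ms=45/7b +142.857ms=3/7b
9) 2285.714ms=48/7b +142.857ms=3/7b
10) 2428.571ms=51/7b +142.857ms=3/7b
11) 2571.429ms=54/7b +285.714ms=6/7b
12) 2857.143ms=60/7b +142.857ms=3/7b
Σ=9b of 9 (180bpm 3/4) — PASS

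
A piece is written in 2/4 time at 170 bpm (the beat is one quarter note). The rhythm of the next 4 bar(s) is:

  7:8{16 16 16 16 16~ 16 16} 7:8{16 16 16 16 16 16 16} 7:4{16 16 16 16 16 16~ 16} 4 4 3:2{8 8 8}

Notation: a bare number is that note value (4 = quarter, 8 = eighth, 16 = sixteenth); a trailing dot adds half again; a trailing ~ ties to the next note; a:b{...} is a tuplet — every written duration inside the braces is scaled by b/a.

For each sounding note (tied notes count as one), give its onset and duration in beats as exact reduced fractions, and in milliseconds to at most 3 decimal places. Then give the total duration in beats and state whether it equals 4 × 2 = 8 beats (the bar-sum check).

1) 0.0ms=0b +100.84ms=2/7b
2) 100.84ms=2/7b +100.84ms=2/7b
3) 201.681ms=4/7b +100.84ms=2/7b
4) 302.521ms=6/7b +100.84ms=2/7b
5) 403.361ms=8/7b +201.681ms=4/7b
6) 605.042ms=12/7b +100.84ms=2/7b
7) 705.882ms=2b +100.84ms=2/7b
8) 806.723ms=16/7b +100.84ms=2/7b
9) 907.563ms=18/7b +100.84ms=2/7b
10) 1008.403ms=20/7b +100.84ms=2/7b
11) 1109.244ms=22/7b +100.84ms=2/7b
12) 1210.084ms=24/7b +100.84ms=2/7b
13) 1310.924ms=26/7b +100.84ms=2/7b
14) 1411.765ms=4b +50.42ms=1/7b
15) 1462.185ms=29/7b +50.42ms=1/7b
16) 1512.605ms=30/7b +50.42ms=1/7b
17) 1563.025ms=31/7b +50.42ms=1/7b
18) 1613.445ms=32/7b +50.42ms=1/7b
19) 1663.866ms=33/7b +100.84ms=2/7b
20) 1764.706ms=5b +352.941ms=1b
21) 2117.647ms=6b +352.941ms=1b
22) 2470.588ms=7b +117.647ms=1/3b
23) 2588.235ms=22/3b +117.647ms=1/3b
24) 2705.882ms=23/3b +117.647ms=1/3b
Σ=8b of 8 (170bpm 2/4) — PASS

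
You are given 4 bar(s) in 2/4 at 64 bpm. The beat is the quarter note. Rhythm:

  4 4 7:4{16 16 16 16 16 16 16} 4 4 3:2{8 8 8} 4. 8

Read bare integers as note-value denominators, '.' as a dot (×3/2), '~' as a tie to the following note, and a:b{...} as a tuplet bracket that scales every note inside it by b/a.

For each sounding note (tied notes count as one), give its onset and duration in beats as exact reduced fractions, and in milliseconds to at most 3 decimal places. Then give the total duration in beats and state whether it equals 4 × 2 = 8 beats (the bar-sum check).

1) 0.0ms=0b +937.5ms=1b
2) 937.5ms=1b +937.5ms=1b
3) 1875.0ms=2b +133.929ms=1/7b
4) 2008.929ms=15/7b +133.929ms=1/7b
5) 2142.857ms=16/7b +133.929ms=1/7b
6) 2276.786ms=17/7b +133.929ms=1/7b
7) 2410.714ms=18/7b +133.929ms=1/7b
8) 2544.643ms=19/7b +133.929ms=1/7b
9) 2678.571ms=20/7b +133.929ms=1/7b
10) 2812.5ms=3b +937.5ms=1b
11) 3750.0ms=4b +937.5ms=1b
12) 4687.5ms=5b +312.5ms=1/3b
13) 5000.0ms=16/3b +312.5ms=1/3b
14) 5312.5ms=17/3b +312.5ms=1/3b
15) 5625.0ms=6b +1406.25ms=3/2b
16) 7031.25ms=15/2b +468.75ms=1/2b
Σ=8b of 8 (64bpm 2/4) — PASS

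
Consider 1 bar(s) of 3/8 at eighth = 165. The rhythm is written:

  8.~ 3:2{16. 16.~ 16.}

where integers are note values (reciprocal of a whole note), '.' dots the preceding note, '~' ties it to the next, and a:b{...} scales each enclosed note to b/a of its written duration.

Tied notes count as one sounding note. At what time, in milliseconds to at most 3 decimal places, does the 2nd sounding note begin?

note 2 onset = 2b = 727.273ms

1. 0.0ms @ 0 + 727.273ms (2)
2. 727.273ms @ 2 + 363.636ms (1)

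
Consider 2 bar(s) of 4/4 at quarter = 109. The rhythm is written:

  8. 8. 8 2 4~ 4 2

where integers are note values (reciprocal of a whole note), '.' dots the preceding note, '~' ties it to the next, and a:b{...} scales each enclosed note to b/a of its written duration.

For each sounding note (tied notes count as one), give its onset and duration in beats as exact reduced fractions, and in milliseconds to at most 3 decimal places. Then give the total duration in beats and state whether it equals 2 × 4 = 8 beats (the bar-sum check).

1) 0.0ms=0b +412.844ms=3/4b
2) 412.844ms=3/4b +412.844ms=3/4b
3) 825.688ms=3/2b +275.229ms=1/2b
4) 1100.917ms=2b +1100.917ms=2b
5) 2201.835ms=4b +1100.917ms=2b
6) 3302.752ms=6b +1100.917ms=2b
Σ=8b of 8 (109bpm 4/4) — PASS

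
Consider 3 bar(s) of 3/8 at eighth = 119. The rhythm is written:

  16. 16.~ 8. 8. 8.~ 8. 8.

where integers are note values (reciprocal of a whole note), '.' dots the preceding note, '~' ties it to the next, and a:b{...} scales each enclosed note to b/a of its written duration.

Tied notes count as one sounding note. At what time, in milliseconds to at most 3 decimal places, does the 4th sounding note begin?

note 4 onset = 9/2b = 2268.908ms

1. 0.0ms @ 0 + 378.151ms (3/4)
2. 378.151ms @ 3/4 + 1134.454ms (9/4)
3. 1512.605ms @ 3 + 756.303ms (3/2)
4. 2268.908ms @ 9/2 + 1512.605ms (3)
5. 3781.513ms @ 15/2 + 756.303ms (3/2)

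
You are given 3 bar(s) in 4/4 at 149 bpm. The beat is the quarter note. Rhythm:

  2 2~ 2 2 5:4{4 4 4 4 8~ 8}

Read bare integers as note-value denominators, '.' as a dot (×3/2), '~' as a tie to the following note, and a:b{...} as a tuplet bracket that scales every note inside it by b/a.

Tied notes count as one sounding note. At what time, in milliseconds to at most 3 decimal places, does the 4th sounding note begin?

note 4 onset = 8b = 3221.477ms

1. 0.0ms @ 0 + 805.369ms (2)
2. 805.369ms @ 2 + 1610.738ms (4)
3. 2416.107ms @ 6 + 805.369ms (2)
4. 3221.477ms @ 8 + 322.148ms (4/5)
5. 3543.624ms @ 44/5 + 322.148ms (4/5)
6. 3865.772ms @ 48/5 + 322.148ms (4/5)
7. 4187.919ms @ 52/5 + 322.148ms (4/5)
8. 4510.067ms @ 56/5 + 322.148ms (4/5)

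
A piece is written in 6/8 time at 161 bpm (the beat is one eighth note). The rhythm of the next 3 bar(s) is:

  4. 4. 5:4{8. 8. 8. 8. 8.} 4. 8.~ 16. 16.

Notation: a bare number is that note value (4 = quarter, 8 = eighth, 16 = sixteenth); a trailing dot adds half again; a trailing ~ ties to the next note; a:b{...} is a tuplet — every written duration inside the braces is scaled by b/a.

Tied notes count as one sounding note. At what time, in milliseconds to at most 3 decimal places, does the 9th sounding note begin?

1. 0.0ms @ 0 + 1118.012ms (3)
2. 1118.012ms @ 3 + 1118.012ms (3)
3. 2236.025ms @ 6 + 447.205ms (6/5)
4. 2683.23ms @ 36/5 + 447.205ms (6/5)
5. 3130.435ms @ 42/5 + 447.205ms (6/5)
6. 3577.64ms @ 48/5 + 447.205ms (6/5)
7. 4024.845ms @ 54/5 + 447.205ms (6/5)
8. 4472.05ms @ 12 + 1118.012ms (3)
9. 5590.062ms @ 15 + 838.509ms (9/4)
10. 6428.571ms @ 69/4 + 279.503ms (3/4)

note 9 onset = 15b = 5590.062ms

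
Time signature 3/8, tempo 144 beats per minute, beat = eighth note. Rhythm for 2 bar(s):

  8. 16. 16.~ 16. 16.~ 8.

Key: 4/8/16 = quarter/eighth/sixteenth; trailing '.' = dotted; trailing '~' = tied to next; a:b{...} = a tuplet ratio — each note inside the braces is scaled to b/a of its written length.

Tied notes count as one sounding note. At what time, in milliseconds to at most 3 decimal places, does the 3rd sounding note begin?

note 3 onset = 9/4b = 937.5ms

1. 0.0ms @ 0 + 625.0ms (3/2)
2. 625.0ms @ 3/2 + 312.5ms (3/4)
3. 937.5ms @ 9/4 + 625.0ms (3/2)
4. 1562.5ms @ 15/4 + 937.5ms (9/4)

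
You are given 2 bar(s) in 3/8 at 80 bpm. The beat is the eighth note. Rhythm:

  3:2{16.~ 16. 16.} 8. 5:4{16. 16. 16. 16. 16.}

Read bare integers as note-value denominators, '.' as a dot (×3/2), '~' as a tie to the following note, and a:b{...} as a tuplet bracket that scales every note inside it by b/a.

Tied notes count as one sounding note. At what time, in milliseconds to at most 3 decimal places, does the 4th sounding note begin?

1. 0.0ms @ 0 + 750.0ms (1)
2. 750.0ms @ 1 + 375.0ms (1/2)
3. 1125.0ms @ 3/2 + 1125.0ms (3/2)
4. 2250.0ms @ 3 + 450.0ms (3/5)
5. 2700.0ms @ 18/5 + 450.0ms (3/5)
6. 3150.0ms @ 21/5 + 450.0ms (3/5)
7. 3600.0ms @ 24/5 + 450.0ms (3/5)
8. 4050.0ms @ 27/5 + 450.0ms (3/5)

note 4 onset = 3b = 2250.0ms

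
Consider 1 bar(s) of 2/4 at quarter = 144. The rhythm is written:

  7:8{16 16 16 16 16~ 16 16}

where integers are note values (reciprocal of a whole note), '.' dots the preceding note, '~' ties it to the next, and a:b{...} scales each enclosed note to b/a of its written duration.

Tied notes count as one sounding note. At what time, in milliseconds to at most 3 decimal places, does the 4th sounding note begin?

1. 0.0ms @ 0 + 119.048ms (2/7)
2. 119.048ms @ 2/7 + 119.048ms (2/7)
3. 238.095ms @ 4/7 + 119.048ms (2/7)
4. 357.143ms @ 6/7 + 119.048ms (2/7)
5. 476.19ms @ 8/7 + 238.095ms (4/7)
6. 714.286ms @ 12/7 + 119.048ms (2/7)

note 4 onset = 6/7b = 357.143ms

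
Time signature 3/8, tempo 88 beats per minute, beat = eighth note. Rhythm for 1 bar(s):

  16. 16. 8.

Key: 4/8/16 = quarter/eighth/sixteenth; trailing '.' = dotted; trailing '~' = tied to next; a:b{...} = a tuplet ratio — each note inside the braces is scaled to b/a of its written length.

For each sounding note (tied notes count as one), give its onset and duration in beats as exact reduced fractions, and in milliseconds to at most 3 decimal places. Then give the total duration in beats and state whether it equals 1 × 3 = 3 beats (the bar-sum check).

1) 0.0ms=0b +511.364ms=3/4b
2) 511.364ms=3/4b +511.364ms=3/4b
3) 1022.727ms=3/2b +1022.727ms=3/2b
Σ=3b of 3 (88bpm 3/8) — PASS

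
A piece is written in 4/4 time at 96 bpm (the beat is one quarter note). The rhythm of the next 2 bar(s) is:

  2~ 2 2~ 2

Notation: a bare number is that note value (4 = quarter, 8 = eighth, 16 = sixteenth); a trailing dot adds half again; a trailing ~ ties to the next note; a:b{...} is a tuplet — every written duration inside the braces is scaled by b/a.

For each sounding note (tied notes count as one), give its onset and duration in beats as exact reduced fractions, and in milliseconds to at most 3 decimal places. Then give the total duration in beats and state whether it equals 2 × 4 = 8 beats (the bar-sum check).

1) 0.0ms=0b +2500.0ms=4b
2) 2500.0ms=4b +2500.0ms=4b
Σ=8b of 8 (96bpm 4/4) — PASS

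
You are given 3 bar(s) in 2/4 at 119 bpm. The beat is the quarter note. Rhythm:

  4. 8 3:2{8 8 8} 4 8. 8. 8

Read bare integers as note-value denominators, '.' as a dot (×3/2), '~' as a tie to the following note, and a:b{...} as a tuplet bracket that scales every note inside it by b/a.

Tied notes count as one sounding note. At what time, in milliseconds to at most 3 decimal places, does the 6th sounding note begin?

note 6 onset = 3b = 1512.605ms

1. 0.0ms @ 0 + 756.303ms (3/2)
2. 756.303ms @ 3/2 + 252.101ms (1/2)
3. 1008.403ms @ 2 + 168.067ms (1/3)
4. 1176.471ms @ 7/3 + 168.067ms (1/3)
5. 1344.538ms @ 8/3 + 168.067ms (1/3)
6. 1512.605ms @ 3 + 504.202ms (1)
7. 2016.807ms @ 4 + 378.151ms (3/4)
8. 2394.958ms @ 19/4 + 378.151ms (3/4)
9. 2773.109ms @ 11/2 + 252.101ms (1/2)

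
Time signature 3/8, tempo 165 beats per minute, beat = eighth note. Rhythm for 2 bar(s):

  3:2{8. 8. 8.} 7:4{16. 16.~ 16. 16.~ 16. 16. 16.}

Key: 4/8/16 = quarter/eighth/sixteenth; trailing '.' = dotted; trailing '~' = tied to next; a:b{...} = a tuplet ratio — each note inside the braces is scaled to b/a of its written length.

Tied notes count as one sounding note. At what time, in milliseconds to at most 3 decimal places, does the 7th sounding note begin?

1. 0.0ms @ 0 + 363.636ms (1)
2. 363.636ms @ 1 + 363.636ms (1)
3. 727.273ms @ 2 + 363.636ms (1)
4. 1090.909ms @ 3 + 155.844ms (3/7)
5. 1246.753ms @ 24/7 + 311.688ms (6/7)
6. 1558.442ms @ 30/7 + 311.688ms (6/7)
7. 1870.13ms @ 36/7 + 155.844ms (3/7)
8. 2025.974ms @ 39/7 + 155.844ms (3/7)

note 7 onset = 36/7b = 1870.13ms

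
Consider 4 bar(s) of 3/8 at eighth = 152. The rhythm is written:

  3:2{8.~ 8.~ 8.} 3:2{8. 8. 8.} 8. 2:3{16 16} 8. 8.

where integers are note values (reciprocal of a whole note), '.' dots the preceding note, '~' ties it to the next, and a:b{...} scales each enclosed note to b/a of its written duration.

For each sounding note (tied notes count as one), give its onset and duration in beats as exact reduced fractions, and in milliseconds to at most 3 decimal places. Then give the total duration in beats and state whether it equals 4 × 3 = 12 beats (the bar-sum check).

1) 0.0ms=0b +1184.211ms=3b
2) 1184.211ms=3b +394.737ms=1b
3) 1578.947ms=4b +394.737ms=1b
4) 1973.684ms=5b +394.737ms=1b
5) 2368.421ms=6b +592.105ms=3/2b
6) 2960.526ms=15/2b +296.053ms=3/4b
7) 3256.579ms=33/4b +296.053ms=3/4b
8) 3552.632ms=9b +592.105ms=3/2b
9) 4144.737ms=21/2b +592.105ms=3/2b
Σ=12b of 12 (152bpm 3/8) — PASS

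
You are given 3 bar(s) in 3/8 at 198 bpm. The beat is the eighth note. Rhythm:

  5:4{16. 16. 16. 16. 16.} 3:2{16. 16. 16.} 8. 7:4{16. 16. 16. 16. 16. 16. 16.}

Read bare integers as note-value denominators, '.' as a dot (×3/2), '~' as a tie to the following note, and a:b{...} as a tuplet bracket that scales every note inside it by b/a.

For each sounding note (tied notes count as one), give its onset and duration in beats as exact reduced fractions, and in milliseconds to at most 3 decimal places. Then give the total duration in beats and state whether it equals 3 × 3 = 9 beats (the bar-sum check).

1) 0.0ms=0b +181.818ms=3/5b
2) 181.818ms=3/5b +181.818ms=3/5b
3) 363.636ms=6/5b +181.818ms=3/5b
4) 545.455ms=9/5b +181.818ms=3/5b
5) 727.273ms=12/5b +181.818ms=3/5b
6) 909.091ms=3b +151.515ms=1/2b
7) 1060.606ms=7/2b +151.515ms=1/2b
8) 1212.121ms=4b +151.515ms=1/2b
9) 1363.636ms=9/2b +454.545ms=3/2b
10) 1818.182ms=6b +129.87ms=3/7b
11) 1948.052ms=45/7b +129.87ms=3/7b
12) 2077.922ms=48/7b +129.87ms=3/7b
13) 2207.792ms=51/7b +129.87ms=3/7b
14) 2337.662ms=54/7b +129.87ms=3/7b
15) 2467.532ms=57/7b +129.87ms=3/7b
16) 2597.403ms=60/7b +129.87ms=3/7b
Σ=9b of 9 (198bpm 3/8) — PASS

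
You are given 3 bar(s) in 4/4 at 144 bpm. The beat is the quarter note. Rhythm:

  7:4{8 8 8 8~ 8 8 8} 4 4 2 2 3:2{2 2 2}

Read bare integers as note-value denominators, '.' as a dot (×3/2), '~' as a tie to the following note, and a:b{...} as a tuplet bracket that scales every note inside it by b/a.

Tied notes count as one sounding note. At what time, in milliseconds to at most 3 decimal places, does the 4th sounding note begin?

1. 0.0ms @ 0 + 119.048ms (2/7)
2. 119.048ms @ 2/7 + 119.048ms (2/7)
3. 238.095ms @ 4/7 + 119.048ms (2/7)
4. 357.143ms @ 6/7 + 238.095ms (4/7)
5. 595.238ms @ 10/7 + 119.048ms (2/7)
6. 714.286ms @ 12/7 + 119.048ms (2/7)
7. 833.333ms @ 2 + 416.667ms (1)
8. 1250.0ms @ 3 + 416.667ms (1)
9. 1666.667ms @ 4 + 833.333ms (2)
10. 2500.0ms @ 6 + 833.333ms (2)
11. 3333.333ms @ 8 + 555.556ms (4/3)
12. 3888.889ms @ 28/3 + 555.556ms (4/3)
13. 4444.444ms @ 32/3 + 555.556ms (4/3)

note 4 onset = 6/7b = 357.143ms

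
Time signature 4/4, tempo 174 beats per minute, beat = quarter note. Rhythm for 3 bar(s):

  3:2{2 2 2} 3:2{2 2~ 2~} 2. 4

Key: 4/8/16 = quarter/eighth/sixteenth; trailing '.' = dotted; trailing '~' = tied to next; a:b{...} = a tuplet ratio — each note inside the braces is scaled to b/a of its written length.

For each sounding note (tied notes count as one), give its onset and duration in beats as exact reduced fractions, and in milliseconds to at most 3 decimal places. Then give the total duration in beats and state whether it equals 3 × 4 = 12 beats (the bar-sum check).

1) 0.0ms=0b +459.77ms=4/3b
2) 459.77ms=4/3b +459.77ms=4/3b
3) 919.54ms=8/3b +459.77ms=4/3b
4) 1379.31ms=4b +459.77ms=4/3b
5) 1839.08ms=16/3b +1954.023ms=17/3b
6) 3793.103ms=11b +344.828ms=1b
Σ=12b of 12 (174bpm 4/4) — PASS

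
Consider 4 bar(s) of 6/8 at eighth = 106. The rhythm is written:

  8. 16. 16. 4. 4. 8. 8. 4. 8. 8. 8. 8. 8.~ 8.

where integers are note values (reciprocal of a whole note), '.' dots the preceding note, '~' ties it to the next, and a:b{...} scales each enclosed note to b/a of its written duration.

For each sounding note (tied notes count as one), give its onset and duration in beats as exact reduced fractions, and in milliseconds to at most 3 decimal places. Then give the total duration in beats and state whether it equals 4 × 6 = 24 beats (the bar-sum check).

1) 0.0ms=0b +849.057ms=3/2b
2) 849.057ms=3/2b +424.528ms=3/4b
3) 1273.585ms=9/4b +424.528ms=3/4b
4) 1698.113ms=3b +1698.113ms=3b
5) 3396.226ms=6b +1698.113ms=3b
6) 5094.34ms=9b +849.057ms=3/2b
7) 5943.396ms=21/2b +849.057ms=3/2b
8) 6792.453ms=12b +1698.113ms=3b
9) 8490.566ms=15b +849.057ms=3/2b
10) 9339.623ms=33/2b +849.057ms=3/2b
11) 10188.679ms=18b +849.057ms=3/2b
12) 11037.736ms=39/2b +849.057ms=3/2b
13) 11886.792ms=21b +1698.113ms=3b
Σ=24b of 24 (106bpm 6/8) — PASS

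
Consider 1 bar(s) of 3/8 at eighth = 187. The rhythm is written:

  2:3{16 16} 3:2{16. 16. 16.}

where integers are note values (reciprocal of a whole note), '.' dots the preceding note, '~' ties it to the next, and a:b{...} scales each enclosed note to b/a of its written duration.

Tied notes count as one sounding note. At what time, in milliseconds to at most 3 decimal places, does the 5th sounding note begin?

note 5 onset = 5/2b = 802.139ms

1. 0.0ms @ 0 + 240.642ms (3/4)
2. 240.642ms @ 3/4 + 240.642ms (3/4)
3. 481.283ms @ 3/2 + 160.428ms (1/2)
4. 641.711ms @ 2 + 160.428ms (1/2)
5. 802.139ms @ 5/2 + 160.428ms (1/2)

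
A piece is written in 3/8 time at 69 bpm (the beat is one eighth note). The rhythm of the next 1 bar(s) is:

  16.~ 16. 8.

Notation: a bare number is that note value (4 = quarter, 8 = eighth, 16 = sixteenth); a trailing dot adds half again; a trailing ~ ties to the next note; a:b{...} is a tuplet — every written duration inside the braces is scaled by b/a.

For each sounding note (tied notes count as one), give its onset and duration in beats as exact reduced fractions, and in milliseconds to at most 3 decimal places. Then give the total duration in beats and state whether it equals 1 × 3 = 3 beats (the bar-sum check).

1) 0.0ms=0b +1304.348ms=3/2b
2) 1304.348ms=3/2b +1304.348ms=3/2b
Σ=3b of 3 (69bpm 3/8) — PASS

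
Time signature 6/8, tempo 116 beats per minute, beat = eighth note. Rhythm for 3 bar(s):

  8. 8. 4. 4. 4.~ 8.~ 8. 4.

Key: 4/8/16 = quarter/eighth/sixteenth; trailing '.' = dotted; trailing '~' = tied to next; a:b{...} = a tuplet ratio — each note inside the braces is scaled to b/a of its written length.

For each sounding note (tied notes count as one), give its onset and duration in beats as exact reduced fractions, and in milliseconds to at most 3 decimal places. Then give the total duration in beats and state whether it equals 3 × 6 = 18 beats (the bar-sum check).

1) 0.0ms=0b +775.862ms=3/2b
2) 775.862ms=3/2b +775.862ms=3/2b
3) 1551.724ms=3b +1551.724ms=3b
4) 3103.448ms=6b +1551.724ms=3b
5) 4655.172ms=9b +3103.448ms=6b
6) 7758.621ms=15b +1551.724ms=3b
Σ=18b of 18 (116bpm 6/8) — PASS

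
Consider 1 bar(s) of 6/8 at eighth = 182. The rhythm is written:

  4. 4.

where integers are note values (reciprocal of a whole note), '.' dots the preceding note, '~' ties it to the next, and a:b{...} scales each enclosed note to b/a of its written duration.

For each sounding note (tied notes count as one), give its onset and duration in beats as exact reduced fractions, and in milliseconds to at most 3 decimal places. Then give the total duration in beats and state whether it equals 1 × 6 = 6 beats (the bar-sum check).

1) 0.0ms=0b +989.011ms=3b
2) 989.011ms=3b +989.011ms=3b
Σ=6b of 6 (182bpm 6/8) — PASS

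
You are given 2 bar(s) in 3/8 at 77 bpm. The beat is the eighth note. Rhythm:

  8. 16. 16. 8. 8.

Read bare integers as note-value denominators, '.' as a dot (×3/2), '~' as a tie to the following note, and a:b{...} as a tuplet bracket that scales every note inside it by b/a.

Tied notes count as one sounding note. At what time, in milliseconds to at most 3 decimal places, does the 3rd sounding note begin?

note 3 onset = 9/4b = 1753.247ms

1. 0.0ms @ 0 + 1168.831ms (3/2)
2. 1168.831ms @ 3/2 + 584.416ms (3/4)
3. 1753.247ms @ 9/4 + 584.416ms (3/4)
4. 2337.662ms @ 3 + 1168.831ms (3/2)
5. 3506.494ms @ 9/2 + 1168.831ms (3/2)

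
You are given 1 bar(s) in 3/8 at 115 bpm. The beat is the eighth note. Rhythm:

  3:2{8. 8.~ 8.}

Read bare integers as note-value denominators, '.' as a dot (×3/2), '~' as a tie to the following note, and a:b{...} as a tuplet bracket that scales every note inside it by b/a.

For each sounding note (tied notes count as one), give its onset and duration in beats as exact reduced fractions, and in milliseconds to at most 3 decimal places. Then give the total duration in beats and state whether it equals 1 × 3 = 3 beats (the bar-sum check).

1) 0.0ms=0b +521.739ms=1b
2) 521.739ms=1b +1043.478ms=2b
Σ=3b of 3 (115bpm 3/8) — PASS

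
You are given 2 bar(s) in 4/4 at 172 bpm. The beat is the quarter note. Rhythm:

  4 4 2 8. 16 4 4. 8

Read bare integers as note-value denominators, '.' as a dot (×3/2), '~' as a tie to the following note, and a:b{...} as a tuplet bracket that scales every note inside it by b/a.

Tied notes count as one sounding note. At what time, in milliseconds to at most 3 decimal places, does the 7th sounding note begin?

1. 0.0ms @ 0 + 348.837ms (1)
2. 348.837ms @ 1 + 348.837ms (1)
3. 697.674ms @ 2 + 697.674ms (2)
4. 1395.349ms @ 4 + 261.628ms (3/4)
5. 1656.977ms @ 19/4 + 87.209ms (1/4)
6. 1744.186ms @ 5 + 348.837ms (1)
7. 2093.023ms @ 6 + 523.256ms (3/2)
8. 2616.279ms @ 15/2 + 174.419ms (1/2)

note 7 onset = 6b = 2093.023ms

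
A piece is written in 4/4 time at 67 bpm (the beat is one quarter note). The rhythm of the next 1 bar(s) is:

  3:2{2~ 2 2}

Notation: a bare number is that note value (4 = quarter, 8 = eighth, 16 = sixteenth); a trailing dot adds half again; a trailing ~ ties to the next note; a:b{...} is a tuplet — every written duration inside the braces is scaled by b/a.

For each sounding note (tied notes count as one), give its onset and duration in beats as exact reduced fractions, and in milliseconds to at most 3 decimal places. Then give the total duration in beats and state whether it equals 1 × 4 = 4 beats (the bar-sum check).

1) 0.0ms=0b +2388.06ms=8/3b
2) 2388.06ms=8/3b +1194.03ms=4/3b
Σ=4b of 4 (67bpm 4/4) — PASS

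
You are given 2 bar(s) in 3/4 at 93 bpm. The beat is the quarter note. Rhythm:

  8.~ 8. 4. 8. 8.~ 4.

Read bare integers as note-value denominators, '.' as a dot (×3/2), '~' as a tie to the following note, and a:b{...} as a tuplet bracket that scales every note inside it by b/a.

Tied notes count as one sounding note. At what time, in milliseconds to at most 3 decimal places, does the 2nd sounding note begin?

1. 0.0ms @ 0 + 967.742ms (3/2)
2. 967.742ms @ 3/2 + 967.742ms (3/2)
3. 1935.484ms @ 3 + 483.871ms (3/4)
4. 2419.355ms @ 15/4 + 1451.613ms (9/4)

note 2 onset = 3/2b = 967.742ms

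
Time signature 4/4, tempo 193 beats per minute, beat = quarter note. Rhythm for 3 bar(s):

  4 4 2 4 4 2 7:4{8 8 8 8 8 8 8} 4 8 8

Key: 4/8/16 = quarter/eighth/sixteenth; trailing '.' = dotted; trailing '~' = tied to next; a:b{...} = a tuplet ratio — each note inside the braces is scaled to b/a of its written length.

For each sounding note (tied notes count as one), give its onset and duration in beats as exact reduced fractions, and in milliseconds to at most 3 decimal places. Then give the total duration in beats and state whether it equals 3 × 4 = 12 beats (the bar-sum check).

1) 0.0ms=0b +310.881ms=1b
2) 310.881ms=1b +310.881ms=1b
3) 621.762ms=2b +621.762ms=2b
4) 1243.523ms=4b +310.881ms=1b
5) 1554.404ms=5b +310.881ms=1b
6) 1865.285ms=6b +621.762ms=2b
7) 2487.047ms=8b +88.823ms=2/7b
8) 2575.87ms=58/7b +88.823ms=2/7b
9) 2664.693ms=60/7b +88.823ms=2/7b
10) 2753.516ms=62/7b +88.823ms=2/7b
11) 2842.339ms=64/7b +88.823ms=2/7b
12) 2931.162ms=66/7b +88.823ms=2/7b
13) 3019.985ms=68/7b +88.823ms=2/7b
14) 3108.808ms=10b +310.881ms=1b
15) 3419.689ms=11b +155.44ms=1/2b
16) 3575.13ms=23/2b +155.44ms=1/2b
Σ=12b of 12 (193bpm 4/4) — PASS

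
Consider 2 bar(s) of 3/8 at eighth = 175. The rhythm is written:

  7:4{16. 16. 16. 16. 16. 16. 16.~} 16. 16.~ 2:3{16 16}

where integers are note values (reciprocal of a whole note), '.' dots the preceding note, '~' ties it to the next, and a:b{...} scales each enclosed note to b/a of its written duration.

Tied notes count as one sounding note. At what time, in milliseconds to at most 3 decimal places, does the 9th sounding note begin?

1. 0.0ms @ 0 + 146.939ms (3/7)
2. 146.939ms @ 3/7 + 146.939ms (3/7)
3. 293.878ms @ 6/7 + 146.939ms (3/7)
4. 440.816ms @ 9/7 + 146.939ms (3/7)
5. 587.755ms @ 12/7 + 146.939ms (3/7)
6. 734.694ms @ 15/7 + 146.939ms (3/7)
7. 881.633ms @ 18/7 + 404.082ms (33/28)
8. 1285.714ms @ 15/4 + 514.286ms (3/2)
9. 1800.0ms @ 21/4 + 257.143ms (3/4)

note 9 onset = 21/4b = 1800.0ms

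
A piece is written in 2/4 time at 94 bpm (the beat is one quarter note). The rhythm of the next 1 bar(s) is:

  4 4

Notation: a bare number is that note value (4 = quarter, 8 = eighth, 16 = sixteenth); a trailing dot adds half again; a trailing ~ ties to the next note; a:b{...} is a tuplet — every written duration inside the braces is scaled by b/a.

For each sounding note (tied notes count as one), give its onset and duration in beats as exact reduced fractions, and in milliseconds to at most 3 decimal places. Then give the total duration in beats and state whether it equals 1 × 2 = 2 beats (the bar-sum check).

1) 0.0ms=0b +638.298ms=1b
2) 638.298ms=1b +638.298ms=1b
Σ=2b of 2 (94bpm 2/4) — PASS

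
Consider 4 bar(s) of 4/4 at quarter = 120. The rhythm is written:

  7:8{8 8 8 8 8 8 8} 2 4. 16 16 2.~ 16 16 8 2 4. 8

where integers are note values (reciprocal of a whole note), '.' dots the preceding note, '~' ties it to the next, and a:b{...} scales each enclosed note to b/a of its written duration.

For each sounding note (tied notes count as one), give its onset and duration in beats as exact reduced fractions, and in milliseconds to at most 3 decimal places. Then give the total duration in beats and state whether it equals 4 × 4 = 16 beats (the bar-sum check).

1) 0.0ms=0b +285.714ms=4/7b
2) 285.714ms=4/7b +285.714ms=4/7b
3) 571.429ms=8/7b +285.714ms=4/7b
4) 857.143ms=12/7b +285.714ms=4/7b
5) 1142.857ms=16/7b +285.714ms=4/7b
6) 1428.571ms=20/7b +285.714ms=4/7b
7) 1714.286ms=24/7b +285.714ms=4/7b
8) 2000.0ms=4b +1000.0ms=2b
9) 3000.0ms=6b +750.0ms=3/2b
10) 3750.0ms=15/2b +125.0ms=1/4b
11) 3875.0ms=31/4b +125.0ms=1/4b
12) 4000.0ms=8b +1625.0ms=13/4b
13) 5625.0ms=45/4b +125.0ms=1/4b
14) 5750.0ms=23/2b +250.0ms=1/2b
15) 6000.0ms=12b +1000.0ms=2b
16) 7000.0ms=14b +750.0ms=3/2b
17) 7750.0ms=31/2b +250.0ms=1/2b
Σ=16b of 16 (120bpm 4/4) — PASS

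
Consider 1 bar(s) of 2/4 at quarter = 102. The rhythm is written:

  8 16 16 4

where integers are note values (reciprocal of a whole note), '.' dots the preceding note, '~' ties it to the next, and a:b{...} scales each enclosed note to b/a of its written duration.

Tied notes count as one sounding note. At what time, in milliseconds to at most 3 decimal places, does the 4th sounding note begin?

note 4 onset = 1b = 588.235ms

1. 0.0ms @ 0 + 294.118ms (1/2)
2. 294.118ms @ 1/2 + 147.059ms (1/4)
3. 441.176ms @ 3/4 + 147.059ms (1/4)
4. 588.235ms @ 1 + 588.235ms (1)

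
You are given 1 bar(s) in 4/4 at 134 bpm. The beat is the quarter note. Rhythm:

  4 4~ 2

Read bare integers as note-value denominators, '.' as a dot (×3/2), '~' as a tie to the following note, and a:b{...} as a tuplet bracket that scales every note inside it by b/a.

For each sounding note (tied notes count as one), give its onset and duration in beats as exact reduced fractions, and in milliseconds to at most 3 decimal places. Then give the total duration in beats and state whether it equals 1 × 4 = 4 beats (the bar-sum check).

1) 0.0ms=0b +447.761ms=1b
2) 447.761ms=1b +1343.284ms=3b
Σ=4b of 4 (134bpm 4/4) — PASS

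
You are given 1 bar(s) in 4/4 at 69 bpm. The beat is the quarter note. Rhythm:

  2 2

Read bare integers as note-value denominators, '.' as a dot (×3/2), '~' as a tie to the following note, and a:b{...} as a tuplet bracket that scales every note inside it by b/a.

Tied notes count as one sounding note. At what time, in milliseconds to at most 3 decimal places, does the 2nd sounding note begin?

1. 0.0ms @ 0 + 1739.13ms (2)
2. 1739.13ms @ 2 + 1739.13ms (2)

note 2 onset = 2b = 1739.13ms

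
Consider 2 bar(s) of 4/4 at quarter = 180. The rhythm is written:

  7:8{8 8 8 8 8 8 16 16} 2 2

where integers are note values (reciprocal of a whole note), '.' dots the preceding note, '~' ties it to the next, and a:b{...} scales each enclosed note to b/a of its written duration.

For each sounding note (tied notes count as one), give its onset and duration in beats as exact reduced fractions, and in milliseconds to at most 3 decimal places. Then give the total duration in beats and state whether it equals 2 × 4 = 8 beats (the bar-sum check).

1) 0.0ms=0b +190.476ms=4/7b
2) 190.476ms=4/7b +190.476ms=4/7b
3) 380.952ms=8/7b +190.476ms=4/7b
4) 571.429ms=12/7b +190.476ms=4/7b
5) 761.905ms=16/7b +190.476ms=4/7b
6) 952.381ms=20/7b +190.476ms=4/7b
7) 1142.857ms=24/7b +95.238ms=2/7b
8) 1238.095ms=26/7b +95.238ms=2/7b
9) 1333.333ms=4b +666.667ms=2b
10) 2000.0ms=6b +666.667ms=2b
Σ=8b of 8 (180bpm 4/4) — PASS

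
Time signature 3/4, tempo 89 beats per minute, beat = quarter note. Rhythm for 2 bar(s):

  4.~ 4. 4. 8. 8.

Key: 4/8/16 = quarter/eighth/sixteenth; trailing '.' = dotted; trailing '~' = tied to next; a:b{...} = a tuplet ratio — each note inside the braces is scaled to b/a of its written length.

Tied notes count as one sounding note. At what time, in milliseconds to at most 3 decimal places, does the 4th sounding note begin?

note 4 onset = 21/4b = 3539.326ms

1. 0.0ms @ 0 + 2022.472ms (3)
2. 2022.472ms @ 3 + 1011.236ms (3/2)
3. 3033.708ms @ 9/2 + 505.618ms (3/4)
4. 3539.326ms @ 21/4 + 505.618ms (3/4)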